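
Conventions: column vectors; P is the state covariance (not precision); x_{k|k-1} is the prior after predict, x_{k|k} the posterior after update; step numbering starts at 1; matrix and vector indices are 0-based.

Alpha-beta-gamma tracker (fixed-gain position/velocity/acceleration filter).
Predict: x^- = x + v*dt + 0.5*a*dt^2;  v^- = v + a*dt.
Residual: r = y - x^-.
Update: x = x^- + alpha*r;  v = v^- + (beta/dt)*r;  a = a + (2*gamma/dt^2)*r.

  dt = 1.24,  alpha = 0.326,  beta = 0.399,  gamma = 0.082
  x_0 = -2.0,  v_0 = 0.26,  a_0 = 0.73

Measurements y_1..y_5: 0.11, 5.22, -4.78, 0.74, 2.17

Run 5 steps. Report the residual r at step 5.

resid = -0.1339

step 1: x_pred=-1.1164  r=1.2264  x^+=-0.7166  v^+=1.5598  a^+=0.8608
step 2: x_pred=1.8794  r=3.3406  x^+=2.9684  v^+=3.7021  a^+=1.2171
step 3: x_pred=8.4948  r=-13.2748  x^+=4.1672  v^+=0.9399  a^+=-0.1988
step 4: x_pred=5.1798  r=-4.4398  x^+=3.7325  v^+=-0.7352  a^+=-0.6723
step 5: x_pred=2.3039  r=-0.1339  x^+=2.2602  v^+=-1.6120  a^+=-0.6866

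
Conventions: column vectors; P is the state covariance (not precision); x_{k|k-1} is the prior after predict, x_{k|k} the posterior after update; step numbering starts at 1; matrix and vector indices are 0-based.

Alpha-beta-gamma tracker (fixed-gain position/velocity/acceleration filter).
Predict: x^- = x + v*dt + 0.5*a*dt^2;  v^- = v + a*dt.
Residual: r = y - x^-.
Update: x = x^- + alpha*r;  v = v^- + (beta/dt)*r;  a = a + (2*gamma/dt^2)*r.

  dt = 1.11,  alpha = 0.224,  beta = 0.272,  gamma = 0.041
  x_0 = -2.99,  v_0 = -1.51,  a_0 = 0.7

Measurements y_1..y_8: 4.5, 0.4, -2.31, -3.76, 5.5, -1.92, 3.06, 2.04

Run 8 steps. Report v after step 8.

v_post = -1.9716

step 1: x_pred=-4.2349  r=8.7349  x^+=-2.2783  v^+=1.4074  a^+=1.2813
step 2: x_pred=0.0734  r=0.3266  x^+=0.1465  v^+=2.9098  a^+=1.3031
step 3: x_pred=4.1791  r=-6.4891  x^+=2.7256  v^+=2.7660  a^+=0.8712
step 4: x_pred=6.3326  r=-10.0926  x^+=4.0718  v^+=1.2599  a^+=0.1995
step 5: x_pred=5.5933  r=-0.0933  x^+=5.5724  v^+=1.4585  a^+=0.1933
step 6: x_pred=7.3104  r=-9.2304  x^+=5.2428  v^+=-0.5888  a^+=-0.4210
step 7: x_pred=4.3299  r=-1.2699  x^+=4.0455  v^+=-1.3673  a^+=-0.5055
step 8: x_pred=2.2164  r=-0.1764  x^+=2.1769  v^+=-1.9716  a^+=-0.5173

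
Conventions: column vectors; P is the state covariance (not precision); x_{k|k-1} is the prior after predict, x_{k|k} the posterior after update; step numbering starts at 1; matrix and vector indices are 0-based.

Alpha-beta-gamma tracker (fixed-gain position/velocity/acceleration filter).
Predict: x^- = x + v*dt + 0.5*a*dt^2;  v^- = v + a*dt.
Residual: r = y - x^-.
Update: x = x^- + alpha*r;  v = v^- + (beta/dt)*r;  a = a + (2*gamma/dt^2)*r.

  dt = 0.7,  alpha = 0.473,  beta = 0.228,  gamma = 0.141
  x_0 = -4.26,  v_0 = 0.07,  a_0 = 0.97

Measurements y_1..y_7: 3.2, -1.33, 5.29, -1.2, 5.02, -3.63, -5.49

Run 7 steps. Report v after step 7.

v_post = -13.8865

step 1: x_pred=-3.9733  r=7.1733  x^+=-0.5804  v^+=3.0855  a^+=5.0983
step 2: x_pred=2.8286  r=-4.1586  x^+=0.8616  v^+=5.2998  a^+=2.7050
step 3: x_pred=5.2342  r=0.0558  x^+=5.2606  v^+=7.2115  a^+=2.7372
step 4: x_pred=10.9792  r=-12.1792  x^+=5.2185  v^+=5.1606  a^+=-4.2721
step 5: x_pred=7.7842  r=-2.7642  x^+=6.4767  v^+=1.2698  a^+=-5.8629
step 6: x_pred=5.9292  r=-9.5592  x^+=1.4077  v^+=-5.9478  a^+=-11.3643
step 7: x_pred=-5.5401  r=0.0501  x^+=-5.5164  v^+=-13.8865  a^+=-11.3355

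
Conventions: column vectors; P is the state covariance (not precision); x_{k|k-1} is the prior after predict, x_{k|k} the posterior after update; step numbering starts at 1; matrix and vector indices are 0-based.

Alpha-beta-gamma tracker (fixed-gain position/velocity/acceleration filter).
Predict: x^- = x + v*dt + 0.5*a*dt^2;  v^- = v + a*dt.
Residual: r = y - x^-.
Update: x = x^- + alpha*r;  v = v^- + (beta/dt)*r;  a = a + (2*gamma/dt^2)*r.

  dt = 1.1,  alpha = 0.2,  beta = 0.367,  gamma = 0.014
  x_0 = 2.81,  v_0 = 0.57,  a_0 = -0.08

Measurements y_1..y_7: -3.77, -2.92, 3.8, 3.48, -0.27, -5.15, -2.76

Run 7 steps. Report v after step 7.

v_post = -1.3819

step 1: x_pred=3.3886  r=-7.1586  x^+=1.9569  v^+=-1.9064  a^+=-0.2457
step 2: x_pred=-0.2887  r=-2.6313  x^+=-0.8150  v^+=-3.0545  a^+=-0.3065
step 3: x_pred=-4.3604  r=8.1604  x^+=-2.7283  v^+=-0.6691  a^+=-0.1177
step 4: x_pred=-3.5355  r=7.0155  x^+=-2.1324  v^+=1.5421  a^+=0.0446
step 5: x_pred=-0.4091  r=0.1391  x^+=-0.3813  v^+=1.6376  a^+=0.0479
step 6: x_pred=1.4490  r=-6.5990  x^+=0.1292  v^+=-0.5114  a^+=-0.1049
step 7: x_pred=-0.4968  r=-2.2632  x^+=-0.9495  v^+=-1.3819  a^+=-0.1572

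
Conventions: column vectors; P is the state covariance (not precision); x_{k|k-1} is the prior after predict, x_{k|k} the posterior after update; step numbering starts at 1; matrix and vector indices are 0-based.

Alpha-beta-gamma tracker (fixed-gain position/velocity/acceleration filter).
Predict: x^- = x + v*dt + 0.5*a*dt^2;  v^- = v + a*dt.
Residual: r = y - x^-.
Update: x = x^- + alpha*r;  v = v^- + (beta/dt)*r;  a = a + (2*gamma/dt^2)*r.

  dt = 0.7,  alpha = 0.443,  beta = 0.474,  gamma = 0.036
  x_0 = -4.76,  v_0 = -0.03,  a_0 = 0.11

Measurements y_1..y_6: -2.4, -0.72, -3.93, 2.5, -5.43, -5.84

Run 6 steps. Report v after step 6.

step 1: x_pred=-4.7540  r=2.3540  x^+=-3.7112  v^+=1.6410  a^+=0.4559
step 2: x_pred=-2.4508  r=1.7308  x^+=-1.6841  v^+=3.1322  a^+=0.7102
step 3: x_pred=0.6825  r=-4.6125  x^+=-1.3609  v^+=0.5060  a^+=0.0325
step 4: x_pred=-0.9987  r=3.4987  x^+=0.5512  v^+=2.8979  a^+=0.5466
step 5: x_pred=2.7136  r=-8.1436  x^+=-0.8940  v^+=-2.2339  a^+=-0.6500
step 6: x_pred=-2.6170  r=-3.2230  x^+=-4.0448  v^+=-4.8714  a^+=-1.1236

v_post = -4.8714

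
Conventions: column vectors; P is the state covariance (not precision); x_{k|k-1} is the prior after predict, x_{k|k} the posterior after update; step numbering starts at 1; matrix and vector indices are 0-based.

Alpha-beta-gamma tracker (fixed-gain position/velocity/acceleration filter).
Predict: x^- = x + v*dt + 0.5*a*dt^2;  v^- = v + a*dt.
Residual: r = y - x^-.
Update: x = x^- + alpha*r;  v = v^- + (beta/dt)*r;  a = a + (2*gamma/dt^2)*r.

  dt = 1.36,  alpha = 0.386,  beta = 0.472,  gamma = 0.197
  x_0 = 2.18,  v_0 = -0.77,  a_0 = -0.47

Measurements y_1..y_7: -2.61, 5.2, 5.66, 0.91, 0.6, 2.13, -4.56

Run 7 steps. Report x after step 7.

x_post = -1.9151

step 1: x_pred=0.6981  r=-3.3081  x^+=-0.5788  v^+=-2.5573  a^+=-1.1747
step 2: x_pred=-5.1431  r=10.3431  x^+=-1.1507  v^+=-0.5652  a^+=1.0286
step 3: x_pred=-0.9682  r=6.6282  x^+=1.5903  v^+=3.1340  a^+=2.4405
step 4: x_pred=8.1095  r=-7.1995  x^+=5.3305  v^+=3.9544  a^+=0.9069
step 5: x_pred=11.5472  r=-10.9472  x^+=7.3216  v^+=1.3885  a^+=-1.4251
step 6: x_pred=7.8920  r=-5.7620  x^+=5.6678  v^+=-2.5494  a^+=-2.6525
step 7: x_pred=-0.2524  r=-4.3076  x^+=-1.9151  v^+=-7.6518  a^+=-3.5701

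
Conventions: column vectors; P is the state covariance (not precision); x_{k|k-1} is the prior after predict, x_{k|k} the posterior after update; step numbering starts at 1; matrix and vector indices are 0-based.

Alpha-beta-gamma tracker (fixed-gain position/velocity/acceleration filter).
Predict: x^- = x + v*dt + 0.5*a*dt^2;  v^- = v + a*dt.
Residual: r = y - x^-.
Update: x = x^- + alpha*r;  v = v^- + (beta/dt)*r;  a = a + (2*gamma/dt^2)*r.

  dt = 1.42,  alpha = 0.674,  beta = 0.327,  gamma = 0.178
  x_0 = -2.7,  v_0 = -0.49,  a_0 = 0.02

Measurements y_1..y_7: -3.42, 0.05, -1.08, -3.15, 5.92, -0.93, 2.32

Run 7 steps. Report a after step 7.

a_post = -0.7308

step 1: x_pred=-3.3756  r=-0.0444  x^+=-3.4055  v^+=-0.4718  a^+=0.0122
step 2: x_pred=-4.0632  r=4.1132  x^+=-1.2909  v^+=0.4927  a^+=0.7384
step 3: x_pred=0.1531  r=-1.2331  x^+=-0.6780  v^+=1.2572  a^+=0.5207
step 4: x_pred=1.6321  r=-4.7821  x^+=-1.5910  v^+=0.8953  a^+=-0.3236
step 5: x_pred=-0.6460  r=6.5660  x^+=3.7795  v^+=1.9478  a^+=0.8356
step 6: x_pred=7.3878  r=-8.3178  x^+=1.7816  v^+=1.2189  a^+=-0.6329
step 7: x_pred=2.8743  r=-0.5543  x^+=2.5007  v^+=0.1925  a^+=-0.7308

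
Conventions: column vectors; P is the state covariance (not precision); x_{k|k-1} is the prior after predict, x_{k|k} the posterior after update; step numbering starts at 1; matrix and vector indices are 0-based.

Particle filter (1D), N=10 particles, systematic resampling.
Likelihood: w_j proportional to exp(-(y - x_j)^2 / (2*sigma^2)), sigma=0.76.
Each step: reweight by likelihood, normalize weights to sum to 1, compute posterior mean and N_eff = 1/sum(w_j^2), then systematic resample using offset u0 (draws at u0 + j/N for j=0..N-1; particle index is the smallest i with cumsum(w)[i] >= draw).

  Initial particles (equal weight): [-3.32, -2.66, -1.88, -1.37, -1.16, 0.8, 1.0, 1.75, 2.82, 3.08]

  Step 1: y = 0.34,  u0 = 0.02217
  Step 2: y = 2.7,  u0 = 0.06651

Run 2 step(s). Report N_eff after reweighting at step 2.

step 1: w=[0.0000, 0.0002, 0.0072, 0.0410, 0.0735, 0.4291, 0.3535, 0.0922, 0.0025, 0.0008]  mean=0.7120  Neff=3.0796  idx=[3, 5, 5, 5, 5, 5, 6, 6, 6, 7]
step 2: w=[0.0000, 0.0476, 0.0476, 0.0476, 0.0476, 0.0476, 0.0887, 0.0887, 0.0887, 0.4958]  mean=1.3243  Neff=3.5612  idx=[2, 4, 6, 7, 8, 9, 9, 9, 9, 9]

N_eff = 3.5612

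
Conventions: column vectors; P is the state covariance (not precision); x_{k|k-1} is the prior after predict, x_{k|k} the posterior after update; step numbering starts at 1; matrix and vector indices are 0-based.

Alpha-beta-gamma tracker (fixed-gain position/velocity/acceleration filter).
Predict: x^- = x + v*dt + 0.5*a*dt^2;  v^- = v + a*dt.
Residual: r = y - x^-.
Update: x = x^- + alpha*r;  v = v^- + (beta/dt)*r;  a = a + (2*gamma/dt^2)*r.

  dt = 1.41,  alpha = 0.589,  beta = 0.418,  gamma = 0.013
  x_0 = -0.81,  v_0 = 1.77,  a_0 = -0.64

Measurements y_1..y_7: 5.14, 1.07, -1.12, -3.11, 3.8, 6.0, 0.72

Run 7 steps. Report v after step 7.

v_post = -0.3106

step 1: x_pred=1.0495  r=4.0905  x^+=3.4588  v^+=2.0802  a^+=-0.5865
step 2: x_pred=5.8089  r=-4.7389  x^+=3.0177  v^+=-0.1516  a^+=-0.6485
step 3: x_pred=2.1593  r=-3.2793  x^+=0.2278  v^+=-2.0381  a^+=-0.6914
step 4: x_pred=-3.3332  r=0.2232  x^+=-3.2017  v^+=-2.9468  a^+=-0.6884
step 5: x_pred=-8.0411  r=11.8411  x^+=-1.0667  v^+=-0.4072  a^+=-0.5336
step 6: x_pred=-2.1712  r=8.1712  x^+=2.6416  v^+=1.2629  a^+=-0.4267
step 7: x_pred=3.9981  r=-3.2781  x^+=2.0673  v^+=-0.3106  a^+=-0.4696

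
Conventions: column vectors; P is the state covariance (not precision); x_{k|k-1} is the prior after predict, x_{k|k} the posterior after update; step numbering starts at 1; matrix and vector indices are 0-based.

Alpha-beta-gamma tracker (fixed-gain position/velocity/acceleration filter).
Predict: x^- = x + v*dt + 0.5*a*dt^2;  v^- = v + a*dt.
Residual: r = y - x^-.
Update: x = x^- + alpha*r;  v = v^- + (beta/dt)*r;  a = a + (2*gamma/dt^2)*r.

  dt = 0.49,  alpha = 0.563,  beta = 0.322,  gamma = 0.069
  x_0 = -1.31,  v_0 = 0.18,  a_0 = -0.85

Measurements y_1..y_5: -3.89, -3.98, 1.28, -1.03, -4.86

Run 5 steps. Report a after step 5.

a_post = -0.7459

step 1: x_pred=-1.3238  r=-2.5662  x^+=-2.7686  v^+=-1.9228  a^+=-2.3249
step 2: x_pred=-3.9899  r=0.0099  x^+=-3.9843  v^+=-3.0556  a^+=-2.3192
step 3: x_pred=-5.7600  r=7.0400  x^+=-1.7965  v^+=0.4343  a^+=1.7270
step 4: x_pred=-1.3763  r=0.3463  x^+=-1.1813  v^+=1.5081  a^+=1.9261
step 5: x_pred=-0.2111  r=-4.6489  x^+=-2.8284  v^+=-0.6030  a^+=-0.7459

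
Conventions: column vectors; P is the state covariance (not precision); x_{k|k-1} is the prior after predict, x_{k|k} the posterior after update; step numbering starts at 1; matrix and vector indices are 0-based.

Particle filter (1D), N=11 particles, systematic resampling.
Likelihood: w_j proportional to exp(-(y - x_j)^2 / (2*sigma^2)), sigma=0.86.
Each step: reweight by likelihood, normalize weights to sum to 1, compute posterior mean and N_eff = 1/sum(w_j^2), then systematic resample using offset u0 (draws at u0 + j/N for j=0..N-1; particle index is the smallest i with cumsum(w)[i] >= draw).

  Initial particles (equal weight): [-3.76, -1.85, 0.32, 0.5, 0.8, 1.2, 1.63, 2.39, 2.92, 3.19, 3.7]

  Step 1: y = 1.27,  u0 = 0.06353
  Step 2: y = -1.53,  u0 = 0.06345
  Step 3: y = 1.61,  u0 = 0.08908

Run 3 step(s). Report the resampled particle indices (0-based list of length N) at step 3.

resampled_idx = [1, 2, 4, 5, 6, 7, 8, 9, 9, 10, 10]

step 1: w=[0.0000, 0.0003, 0.1162, 0.1432, 0.1842, 0.2131, 0.1959, 0.0916, 0.0339, 0.0177, 0.0039]  mean=1.2196  Neff=6.1889  idx=[2, 3, 3, 4, 4, 5, 5, 6, 6, 7, 8]
step 2: w=[0.3427, 0.2138, 0.2138, 0.0883, 0.0883, 0.0225, 0.0225, 0.0041, 0.0041, 0.0001, 0.0000]  mean=0.5321  Neff=4.4348  idx=[0, 0, 0, 0, 1, 1, 2, 2, 3, 4, 6]
step 3: w=[0.0623, 0.0623, 0.0623, 0.0623, 0.0834, 0.0834, 0.0834, 0.0834, 0.1231, 0.1231, 0.1712]  mean=0.6489  Neff=9.7150  idx=[1, 2, 4, 5, 6, 7, 8, 9, 9, 10, 10]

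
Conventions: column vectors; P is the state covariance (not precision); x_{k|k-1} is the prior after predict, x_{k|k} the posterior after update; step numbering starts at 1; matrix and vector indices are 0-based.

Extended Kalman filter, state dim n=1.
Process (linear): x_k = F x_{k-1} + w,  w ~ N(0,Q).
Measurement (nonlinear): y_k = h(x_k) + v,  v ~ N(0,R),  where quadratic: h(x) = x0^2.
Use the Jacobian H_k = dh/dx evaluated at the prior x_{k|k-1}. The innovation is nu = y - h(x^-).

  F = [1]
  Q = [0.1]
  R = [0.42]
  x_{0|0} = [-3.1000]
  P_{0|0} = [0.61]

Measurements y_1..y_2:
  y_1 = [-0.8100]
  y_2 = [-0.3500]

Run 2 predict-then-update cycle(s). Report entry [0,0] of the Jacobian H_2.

step 1: x^-=[-3.1000]  P^-=[0.7100]  H_jac=[-6.2000]  S=[27.7124]  K=[-0.1588]  nu=[-10.4200]  x^+=[-1.4448]  P^+=[0.0108]
step 2: x^-=[-1.4448]  P^-=[0.1108]  H_jac=[-2.8897]  S=[1.3449]  K=[-0.2380]  nu=[-2.4375]  x^+=[-0.8647]  P^+=[0.0346]

H_jac[0,0] = -2.8897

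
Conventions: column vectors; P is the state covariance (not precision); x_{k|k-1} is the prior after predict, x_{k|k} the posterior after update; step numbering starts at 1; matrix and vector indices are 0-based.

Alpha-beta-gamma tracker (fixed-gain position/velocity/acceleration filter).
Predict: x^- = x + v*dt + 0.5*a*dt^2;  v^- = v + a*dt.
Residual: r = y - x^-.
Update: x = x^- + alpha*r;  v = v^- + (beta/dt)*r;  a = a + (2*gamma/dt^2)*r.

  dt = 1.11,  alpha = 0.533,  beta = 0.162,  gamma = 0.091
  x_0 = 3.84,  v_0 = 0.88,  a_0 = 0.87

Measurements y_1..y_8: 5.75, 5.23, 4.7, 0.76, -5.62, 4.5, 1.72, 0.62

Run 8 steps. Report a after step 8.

a_post = 0.7886

step 1: x_pred=5.3528  r=0.3972  x^+=5.5645  v^+=1.9037  a^+=0.9287
step 2: x_pred=8.2497  r=-3.0197  x^+=6.6402  v^+=2.4938  a^+=0.4826
step 3: x_pred=9.7056  r=-5.0056  x^+=7.0376  v^+=2.2990  a^+=-0.2568
step 4: x_pred=9.4313  r=-8.6713  x^+=4.8095  v^+=0.7484  a^+=-1.5377
step 5: x_pred=4.6929  r=-10.3129  x^+=-0.8039  v^+=-2.4635  a^+=-3.0610
step 6: x_pred=-5.4242  r=9.9242  x^+=-0.1346  v^+=-4.4129  a^+=-1.5951
step 7: x_pred=-6.0156  r=7.7356  x^+=-1.8925  v^+=-5.0545  a^+=-0.4524
step 8: x_pred=-7.7817  r=8.4017  x^+=-3.3036  v^+=-4.3305  a^+=0.7886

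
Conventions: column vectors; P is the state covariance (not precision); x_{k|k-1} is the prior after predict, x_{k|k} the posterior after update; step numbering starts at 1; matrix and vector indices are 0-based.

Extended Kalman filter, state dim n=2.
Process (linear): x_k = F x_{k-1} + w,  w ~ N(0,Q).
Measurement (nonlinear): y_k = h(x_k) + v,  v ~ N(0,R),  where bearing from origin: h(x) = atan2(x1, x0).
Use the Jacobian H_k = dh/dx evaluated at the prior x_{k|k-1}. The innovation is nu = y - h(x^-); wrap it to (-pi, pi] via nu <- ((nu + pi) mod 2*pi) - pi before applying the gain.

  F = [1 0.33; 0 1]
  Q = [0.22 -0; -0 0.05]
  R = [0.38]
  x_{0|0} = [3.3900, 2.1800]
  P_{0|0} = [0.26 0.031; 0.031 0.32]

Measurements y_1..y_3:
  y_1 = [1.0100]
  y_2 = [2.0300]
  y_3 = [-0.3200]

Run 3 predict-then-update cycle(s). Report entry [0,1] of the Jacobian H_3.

H_jac[0,1] = 0.1512

step 1: x^-=[4.1094, 2.1800]  P^-=[0.5353 0.1366; 0.1366 0.3700]  H_jac=[-0.1007 0.1899]  S=[0.3935]  K=[-0.0711; 0.1436]  nu=[0.5223]  x^+=[4.0723, 2.2550]  P^+=[0.5333 0.1406; 0.1406 0.3619]
step 2: x^-=[4.8164, 2.2550]  P^-=[0.8855 0.2600; 0.2600 0.4119]  H_jac=[-0.0797 0.1703]  S=[0.3905]  K=[-0.0674; 0.1265]  nu=[1.5921]  x^+=[4.7091, 2.4564]  P^+=[0.8838 0.2634; 0.2634 0.4056]
step 3: x^-=[5.5197, 2.4564]  P^-=[1.3218 0.3972; 0.3972 0.4556]  H_jac=[-0.0673 0.1512]  S=[0.3883]  K=[-0.0744; 0.1086]  nu=[-0.7387]  x^+=[5.5747, 2.3762]  P^+=[1.3196 0.4004; 0.4004 0.4511]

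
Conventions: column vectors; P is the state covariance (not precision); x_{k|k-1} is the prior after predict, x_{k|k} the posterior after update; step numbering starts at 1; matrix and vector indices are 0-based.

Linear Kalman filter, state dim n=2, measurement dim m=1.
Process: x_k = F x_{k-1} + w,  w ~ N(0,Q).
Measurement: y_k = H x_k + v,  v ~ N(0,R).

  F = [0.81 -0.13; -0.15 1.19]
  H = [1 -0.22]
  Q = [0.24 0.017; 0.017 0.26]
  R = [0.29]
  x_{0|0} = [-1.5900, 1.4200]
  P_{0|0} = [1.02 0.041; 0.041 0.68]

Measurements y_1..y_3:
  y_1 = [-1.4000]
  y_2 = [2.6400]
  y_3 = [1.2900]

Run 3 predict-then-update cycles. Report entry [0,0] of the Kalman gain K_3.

K[0,0] = 0.4659

step 1: x^-=[-1.4725, 1.9283]  P^-=[0.9121 -0.1718; -0.1718 1.2313]  S=[1.3373]  K=[0.7103; -0.3310]  nu=[0.4967]  x^+=[-1.1197, 1.7639]  P^+=[0.2374 0.1426; 0.1426 1.0847]
step 2: x^-=[-1.1362, 2.2670]  P^-=[0.3840 -0.0394; -0.0394 1.7505]  S=[0.7761]  K=[0.5060; -0.5470]  nu=[4.2750]  x^+=[1.0269, -0.0713]  P^+=[0.1853 0.1754; 0.1754 1.5183]
step 3: x^-=[0.8410, -0.2389]  P^-=[0.3503 -0.0679; -0.0679 2.3516]  S=[0.7840]  K=[0.4659; -0.7465]  nu=[0.3964]  x^+=[1.0257, -0.5348]  P^+=[0.1802 0.2048; 0.2048 1.9147]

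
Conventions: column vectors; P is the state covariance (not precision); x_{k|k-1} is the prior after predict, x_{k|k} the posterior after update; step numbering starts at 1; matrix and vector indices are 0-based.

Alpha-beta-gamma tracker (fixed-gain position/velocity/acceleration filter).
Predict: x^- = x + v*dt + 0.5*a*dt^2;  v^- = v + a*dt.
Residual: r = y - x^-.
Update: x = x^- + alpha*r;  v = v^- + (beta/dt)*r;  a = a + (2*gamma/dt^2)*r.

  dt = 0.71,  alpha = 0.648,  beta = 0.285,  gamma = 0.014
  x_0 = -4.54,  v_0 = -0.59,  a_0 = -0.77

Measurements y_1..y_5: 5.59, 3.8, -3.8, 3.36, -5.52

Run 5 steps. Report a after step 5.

step 1: x_pred=-5.1530  r=10.7430  x^+=1.8085  v^+=3.1756  a^+=-0.1733
step 2: x_pred=4.0195  r=-0.2195  x^+=3.8773  v^+=2.9645  a^+=-0.1855
step 3: x_pred=5.9353  r=-9.7353  x^+=-0.3732  v^+=-1.0750  a^+=-0.7262
step 4: x_pred=-1.3195  r=4.6795  x^+=1.7128  v^+=0.2877  a^+=-0.4663
step 5: x_pred=1.7996  r=-7.3196  x^+=-2.9435  v^+=-2.9815  a^+=-0.8729

a_post = -0.8729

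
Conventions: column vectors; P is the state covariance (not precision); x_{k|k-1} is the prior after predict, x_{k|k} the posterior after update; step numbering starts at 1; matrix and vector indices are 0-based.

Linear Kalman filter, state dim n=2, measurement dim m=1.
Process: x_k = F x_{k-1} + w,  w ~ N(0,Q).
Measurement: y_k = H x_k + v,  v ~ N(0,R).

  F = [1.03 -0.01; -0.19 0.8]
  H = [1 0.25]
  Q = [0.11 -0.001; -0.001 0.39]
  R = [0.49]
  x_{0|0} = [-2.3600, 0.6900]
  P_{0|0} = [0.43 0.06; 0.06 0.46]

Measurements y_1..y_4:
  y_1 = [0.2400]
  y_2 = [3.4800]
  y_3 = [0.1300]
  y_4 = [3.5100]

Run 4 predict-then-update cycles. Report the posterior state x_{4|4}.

x_post = [1.4810, 0.9562]

step 1: x^-=[-2.4377, 1.0004]  P^-=[0.5650 -0.0393; -0.0393 0.6817]  S=[1.0780]  K=[0.5150; 0.1217]  nu=[2.4276]  x^+=[-1.1874, 1.2957]  P^+=[0.2791 -0.1068; -0.1068 0.6657]
step 2: x^-=[-1.2360, 1.2622]  P^-=[0.4083 -0.1492; -0.1492 0.8586]  S=[0.8774]  K=[0.4229; 0.0746]  nu=[4.4005]  x^+=[0.6249, 1.5907]  P^+=[0.2514 -0.1769; -0.1769 0.8537]
step 3: x^-=[0.6277, 1.1538]  P^-=[0.3805 -0.2031; -0.2031 0.9992]  S=[0.8314]  K=[0.3966; 0.0562]  nu=[-0.7861]  x^+=[0.3159, 1.1096]  P^+=[0.2497 -0.2216; -0.2216 0.9966]
step 4: x^-=[0.3143, 0.8277]  P^-=[0.3796 -0.2409; -0.2409 1.1042]  S=[0.8182]  K=[0.3904; 0.0430]  nu=[2.9888]  x^+=[1.4810, 0.9562]  P^+=[0.2549 -0.2546; -0.2546 1.1027]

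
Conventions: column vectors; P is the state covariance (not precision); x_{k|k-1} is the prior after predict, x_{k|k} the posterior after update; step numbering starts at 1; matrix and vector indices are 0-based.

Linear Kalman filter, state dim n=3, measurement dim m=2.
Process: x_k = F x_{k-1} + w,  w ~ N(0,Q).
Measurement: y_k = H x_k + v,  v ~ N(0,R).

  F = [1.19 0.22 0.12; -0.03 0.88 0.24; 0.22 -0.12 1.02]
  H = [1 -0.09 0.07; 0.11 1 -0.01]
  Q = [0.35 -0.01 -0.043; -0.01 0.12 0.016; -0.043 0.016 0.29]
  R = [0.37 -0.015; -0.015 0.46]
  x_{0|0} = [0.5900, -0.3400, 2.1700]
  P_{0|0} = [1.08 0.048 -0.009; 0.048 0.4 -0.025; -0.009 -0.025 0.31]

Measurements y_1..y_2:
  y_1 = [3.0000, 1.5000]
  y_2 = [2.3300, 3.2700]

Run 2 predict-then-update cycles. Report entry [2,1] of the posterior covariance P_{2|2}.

P_post[2,1] = 0.0931

step 1: x^-=[0.8877, 0.2039, 2.3840]  P^-=[1.9245 0.0813 0.2462; 0.0813 0.4356 0.0301; 0.2462 0.0301 0.6701]  S=[2.3207 0.2390; 0.2390 0.9357]  K=[0.8232 0.1002; -0.0307 0.4826; 0.1228 0.0225]  nu=[1.9638, 1.2223]  x^+=[2.6267, 0.7336, 2.6527]  P^+=[0.3030 0.0004 0.0021; 0.0004 0.2226 0.0146; 0.0021 0.0146 0.6333]
step 2: x^-=[3.6055, 1.2034, 3.1956]  P^-=[0.8005 0.0438 0.1136; 0.0438 0.3352 0.1584; 0.1136 0.1584 0.9641]  S=[1.1840 0.0966; 0.0966 0.8112]  K=[0.6729 0.0811; -0.0133 0.4188; 0.1259 0.1837]  nu=[-1.3909, 1.7020]  x^+=[2.8076, 1.9346, 3.3332]  P^+=[0.2486 -0.0003 -0.0117; -0.0003 0.1938 0.0931; -0.0117 0.0931 0.9135]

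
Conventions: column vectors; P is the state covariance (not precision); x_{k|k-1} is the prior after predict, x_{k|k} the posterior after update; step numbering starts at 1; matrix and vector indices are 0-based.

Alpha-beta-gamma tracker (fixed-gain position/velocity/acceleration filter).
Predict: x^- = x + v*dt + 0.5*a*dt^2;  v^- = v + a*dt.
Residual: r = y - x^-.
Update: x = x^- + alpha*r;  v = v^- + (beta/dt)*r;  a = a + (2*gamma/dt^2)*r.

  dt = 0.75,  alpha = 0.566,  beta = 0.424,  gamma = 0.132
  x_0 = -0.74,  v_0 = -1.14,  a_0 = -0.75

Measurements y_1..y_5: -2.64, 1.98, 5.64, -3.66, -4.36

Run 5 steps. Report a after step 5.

a_post = -4.3040

step 1: x_pred=-1.8059  r=-0.8341  x^+=-2.2780  v^+=-2.1740  a^+=-1.1415
step 2: x_pred=-4.2296  r=6.2096  x^+=-0.7150  v^+=0.4804  a^+=1.7729
step 3: x_pred=0.1439  r=5.4961  x^+=3.2547  v^+=4.9171  a^+=4.3524
step 4: x_pred=8.1667  r=-11.8267  x^+=1.4728  v^+=1.4954  a^+=-1.1983
step 5: x_pred=2.2573  r=-6.6173  x^+=-1.4881  v^+=-3.1443  a^+=-4.3040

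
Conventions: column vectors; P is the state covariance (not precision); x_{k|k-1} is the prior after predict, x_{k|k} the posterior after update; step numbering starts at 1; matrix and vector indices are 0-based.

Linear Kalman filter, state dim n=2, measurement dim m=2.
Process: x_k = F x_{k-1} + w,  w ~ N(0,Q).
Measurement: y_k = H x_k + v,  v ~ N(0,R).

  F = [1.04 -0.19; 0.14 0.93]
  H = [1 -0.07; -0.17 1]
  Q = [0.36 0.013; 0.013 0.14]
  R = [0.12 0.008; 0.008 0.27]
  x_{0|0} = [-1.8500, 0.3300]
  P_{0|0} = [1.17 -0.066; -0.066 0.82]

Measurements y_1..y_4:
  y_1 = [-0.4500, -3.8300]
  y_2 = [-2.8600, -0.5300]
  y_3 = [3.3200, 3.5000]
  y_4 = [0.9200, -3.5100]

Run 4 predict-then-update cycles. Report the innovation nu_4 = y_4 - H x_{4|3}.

step 1: x^-=[-1.9867, 0.0479]  P^-=[1.6812 -0.0236; -0.0236 0.8550]  S=[1.8087 -0.3615; -0.3615 1.1816]  K=[0.9353 0.0243; 0.1056 0.7593]  nu=[1.5401, -4.2156]  x^+=[-0.6488, -2.9903]  P^+=[0.1148 0.0336; 0.0336 0.2116]
step 2: x^-=[-0.1066, -2.8719]  P^-=[0.4785 0.0239; 0.0239 0.3340]  S=[0.5968 -0.0725; -0.0725 0.6097]  K=[0.7991 0.0009; 0.0676 0.5492]  nu=[-2.9544, 2.3237]  x^+=[-2.4655, -1.7955]  P^+=[0.0975 0.0232; 0.0232 0.1528]
step 3: x^-=[-2.2230, -2.0150]  P^-=[0.4618 0.0220; 0.0220 0.2801]  S=[0.5801 -0.0678; -0.0678 0.5559]  K=[0.7929 -0.0049; 0.0632 0.5048]  nu=[5.4019, 5.1371]  x^+=[2.0350, 0.9194]  P^+=[0.0966 0.0215; 0.0215 0.1404]
step 4: x^-=[1.9418, 1.1399]  P^-=[0.4611 0.0224; 0.0224 0.2689]  S=[0.5793 -0.0665; -0.0665 0.5446]  K=[0.7926 -0.0059; 0.0630 0.4945]  nu=[-0.9420, -4.3198]  x^+=[1.2208, -1.0555]  P^+=[0.0965 0.0211; 0.0211 0.1376]

innov = [-0.9420, -4.3198]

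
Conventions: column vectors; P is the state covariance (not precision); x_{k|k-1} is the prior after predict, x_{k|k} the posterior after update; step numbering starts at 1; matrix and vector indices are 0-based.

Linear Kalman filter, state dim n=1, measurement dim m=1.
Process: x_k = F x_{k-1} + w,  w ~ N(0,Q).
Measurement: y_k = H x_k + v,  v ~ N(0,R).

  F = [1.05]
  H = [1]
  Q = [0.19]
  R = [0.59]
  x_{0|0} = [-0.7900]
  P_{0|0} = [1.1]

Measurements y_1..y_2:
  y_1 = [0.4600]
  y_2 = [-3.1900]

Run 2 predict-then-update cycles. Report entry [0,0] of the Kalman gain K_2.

step 1: x^-=[-0.8295]  P^-=[1.4028]  S=[1.9928]  K=[0.7039]  nu=[1.2895]  x^+=[0.0782]  P^+=[0.4153]
step 2: x^-=[0.0821]  P^-=[0.6479]  S=[1.2379]  K=[0.5234]  nu=[-3.2721]  x^+=[-1.6304]  P^+=[0.3088]

K[0,0] = 0.5234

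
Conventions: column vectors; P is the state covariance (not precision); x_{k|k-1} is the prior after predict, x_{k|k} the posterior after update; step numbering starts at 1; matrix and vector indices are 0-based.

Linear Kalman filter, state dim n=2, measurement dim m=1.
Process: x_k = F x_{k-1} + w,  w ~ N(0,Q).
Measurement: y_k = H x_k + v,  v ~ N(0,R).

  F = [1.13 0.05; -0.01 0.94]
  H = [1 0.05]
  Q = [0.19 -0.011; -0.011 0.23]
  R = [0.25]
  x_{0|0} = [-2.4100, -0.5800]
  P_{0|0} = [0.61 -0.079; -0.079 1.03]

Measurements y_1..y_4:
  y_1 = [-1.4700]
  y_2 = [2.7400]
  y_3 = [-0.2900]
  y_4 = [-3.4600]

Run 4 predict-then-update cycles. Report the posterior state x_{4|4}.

x_post = [-1.9553, -0.7397]

step 1: x^-=[-2.7523, -0.5211]  P^-=[0.9626 -0.0534; -0.0534 1.1417]  S=[1.2101]  K=[0.7932; 0.0031]  nu=[1.3084]  x^+=[-1.7145, -0.5171]  P^+=[0.2011 -0.0563; -0.0563 1.1416]
step 2: x^-=[-1.9632, -0.4689]  P^-=[0.4433 -0.0194; -0.0194 1.2398]  S=[0.6945]  K=[0.6369; 0.0613]  nu=[4.7266]  x^+=[1.0474, -0.1790]  P^+=[0.1616 -0.0465; -0.0465 1.2372]
step 3: x^-=[1.1746, -0.1788]  P^-=[0.3941 -0.0041; -0.0041 1.3241]  S=[0.6470]  K=[0.6088; 0.0960]  nu=[-1.4557]  x^+=[0.2884, -0.3185]  P^+=[0.1543 -0.0419; -0.0419 1.3181]
step 4: x^-=[0.3099, -0.3023]  P^-=[0.3856 0.0047; 0.0047 1.3955]  S=[0.6395]  K=[0.6033; 0.1165]  nu=[-3.7548]  x^+=[-1.9553, -0.7397]  P^+=[0.1528 -0.0402; -0.0402 1.3868]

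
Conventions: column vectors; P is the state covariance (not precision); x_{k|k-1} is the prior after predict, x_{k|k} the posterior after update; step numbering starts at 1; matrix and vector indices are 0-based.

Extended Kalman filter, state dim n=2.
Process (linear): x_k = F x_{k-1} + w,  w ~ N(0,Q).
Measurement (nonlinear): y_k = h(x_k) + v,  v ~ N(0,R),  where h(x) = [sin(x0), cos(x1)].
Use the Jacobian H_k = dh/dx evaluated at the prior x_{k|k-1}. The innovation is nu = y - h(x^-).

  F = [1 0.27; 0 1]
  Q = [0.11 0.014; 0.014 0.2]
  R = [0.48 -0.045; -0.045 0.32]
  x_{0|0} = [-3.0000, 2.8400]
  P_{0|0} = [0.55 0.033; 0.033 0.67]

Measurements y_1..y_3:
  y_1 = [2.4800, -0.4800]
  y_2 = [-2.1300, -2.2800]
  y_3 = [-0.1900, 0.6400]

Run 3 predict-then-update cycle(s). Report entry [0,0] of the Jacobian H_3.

H_jac[0,0] = 0.5851

step 1: x^-=[-2.2332, 2.8400]  P^-=[0.7267 0.2279; 0.2279 0.8700]  H_jac=[-0.6150 0.0000; 0.0000 -0.2970]  S=[0.7549 -0.0034; -0.0034 0.3968]  K=[-0.5928 -0.1756; -0.1886 -0.6529]  nu=[3.2685, 0.4749]  x^+=[-4.2543, 1.9135]  P^+=[0.4498 0.0994; 0.0994 0.6748]
step 2: x^-=[-3.7376, 1.9135]  P^-=[0.6627 0.2956; 0.2956 0.8748]  H_jac=[-0.8276 0.0000; 0.0000 -0.9418]  S=[0.9339 0.1854; 0.1854 1.0960]  K=[-0.5555 -0.1601; -0.1166 -0.7320]  nu=[-2.6914, -1.9439]  x^+=[-1.9314, 3.6504]  P^+=[0.3135 0.0278; 0.0278 0.2431]
step 3: x^-=[-0.9458, 3.6504]  P^-=[0.4563 0.1075; 0.1075 0.4431]  H_jac=[0.5851 0.0000; 0.0000 0.4872]  S=[0.6362 -0.0144; -0.0144 0.4252]  K=[0.4227 0.1374; 0.1104 0.5115]  nu=[0.6210, 1.5133]  x^+=[-0.4753, 4.4930]  P^+=[0.3362 0.0512; 0.0512 0.3258]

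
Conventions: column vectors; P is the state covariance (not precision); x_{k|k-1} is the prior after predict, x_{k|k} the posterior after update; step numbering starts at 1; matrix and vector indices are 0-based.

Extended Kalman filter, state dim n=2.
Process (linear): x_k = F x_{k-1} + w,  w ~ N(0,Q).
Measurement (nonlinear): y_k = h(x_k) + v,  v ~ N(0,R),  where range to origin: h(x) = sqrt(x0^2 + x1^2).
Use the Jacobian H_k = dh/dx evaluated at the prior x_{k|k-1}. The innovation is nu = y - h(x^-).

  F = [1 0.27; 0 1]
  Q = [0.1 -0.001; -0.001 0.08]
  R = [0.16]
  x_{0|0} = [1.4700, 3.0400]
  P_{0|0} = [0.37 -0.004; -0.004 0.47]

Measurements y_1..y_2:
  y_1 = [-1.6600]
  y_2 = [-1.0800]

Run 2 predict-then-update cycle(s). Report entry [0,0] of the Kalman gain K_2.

step 1: x^-=[2.2908, 3.0400]  P^-=[0.5021 0.1219; 0.1219 0.5500]  H_jac=[0.6018 0.7986]  S=[0.8098]  K=[0.4933; 0.6330]  nu=[-5.4665]  x^+=[-0.4061, -0.4202]  P^+=[0.3050 -0.1310; -0.1310 0.2255]
step 2: x^-=[-0.5195, -0.4202]  P^-=[0.3507 -0.0711; -0.0711 0.3055]  H_jac=[-0.7775 -0.6289]  S=[0.4233]  K=[-0.5385; -0.3233]  nu=[-1.7482]  x^+=[0.4219, 0.1450]  P^+=[0.2279 -0.1448; -0.1448 0.2613]

K[0,0] = -0.5385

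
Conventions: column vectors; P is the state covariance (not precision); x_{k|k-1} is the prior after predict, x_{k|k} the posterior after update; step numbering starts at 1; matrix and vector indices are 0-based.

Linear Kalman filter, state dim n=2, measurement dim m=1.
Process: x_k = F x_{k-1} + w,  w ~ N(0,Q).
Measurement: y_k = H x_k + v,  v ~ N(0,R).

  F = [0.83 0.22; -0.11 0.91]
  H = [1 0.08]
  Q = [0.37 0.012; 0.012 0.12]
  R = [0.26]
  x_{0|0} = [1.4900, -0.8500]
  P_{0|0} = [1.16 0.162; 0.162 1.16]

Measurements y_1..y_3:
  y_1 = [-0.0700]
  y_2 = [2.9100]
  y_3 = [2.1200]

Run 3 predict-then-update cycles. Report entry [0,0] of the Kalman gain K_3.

step 1: x^-=[1.0497, -0.9374]  P^-=[1.2844 0.2568; 0.2568 1.0622]  S=[1.5923]  K=[0.8195; 0.2146]  nu=[-1.0447]  x^+=[0.1935, -1.1616]  P^+=[0.2149 -0.0233; -0.0233 0.9889]
step 2: x^-=[-0.0949, -1.0784]  P^-=[0.5574 0.1733; 0.1733 0.9461]  S=[0.8512]  K=[0.6712; 0.2925]  nu=[3.0912]  x^+=[1.9797, -0.1741]  P^+=[0.1740 0.0062; 0.0062 0.8733]
step 3: x^-=[1.6049, -0.3762]  P^-=[0.5344 0.1755; 0.1755 0.8440]  S=[0.8279]  K=[0.6625; 0.2935]  nu=[0.5452]  x^+=[1.9661, -0.2162]  P^+=[0.1711 0.0145; 0.0145 0.7727]

K[0,0] = 0.6625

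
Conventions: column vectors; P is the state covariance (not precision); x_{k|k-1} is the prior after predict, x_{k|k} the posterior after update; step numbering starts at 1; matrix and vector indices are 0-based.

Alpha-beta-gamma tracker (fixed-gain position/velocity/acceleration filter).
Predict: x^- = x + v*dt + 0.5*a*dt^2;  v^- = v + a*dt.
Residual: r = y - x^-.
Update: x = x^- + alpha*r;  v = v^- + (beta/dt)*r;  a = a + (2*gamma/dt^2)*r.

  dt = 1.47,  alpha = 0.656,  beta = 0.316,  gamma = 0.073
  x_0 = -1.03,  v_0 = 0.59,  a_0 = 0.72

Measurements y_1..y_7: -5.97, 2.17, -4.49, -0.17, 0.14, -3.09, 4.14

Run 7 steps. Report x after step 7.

step 1: x_pred=0.6152  r=-6.5852  x^+=-3.7047  v^+=0.2328  a^+=0.2751
step 2: x_pred=-3.0653  r=5.2353  x^+=0.3691  v^+=1.7626  a^+=0.6288
step 3: x_pred=3.6394  r=-8.1294  x^+=-1.6935  v^+=0.9393  a^+=0.0795
step 4: x_pred=-0.2267  r=0.0567  x^+=-0.1895  v^+=1.0684  a^+=0.0834
step 5: x_pred=1.4712  r=-1.3312  x^+=0.5979  v^+=0.9048  a^+=-0.0066
step 6: x_pred=1.9209  r=-5.0109  x^+=-1.3662  v^+=-0.1820  a^+=-0.3451
step 7: x_pred=-2.0067  r=6.1467  x^+=2.0255  v^+=0.6320  a^+=0.0702

x_post = 2.0255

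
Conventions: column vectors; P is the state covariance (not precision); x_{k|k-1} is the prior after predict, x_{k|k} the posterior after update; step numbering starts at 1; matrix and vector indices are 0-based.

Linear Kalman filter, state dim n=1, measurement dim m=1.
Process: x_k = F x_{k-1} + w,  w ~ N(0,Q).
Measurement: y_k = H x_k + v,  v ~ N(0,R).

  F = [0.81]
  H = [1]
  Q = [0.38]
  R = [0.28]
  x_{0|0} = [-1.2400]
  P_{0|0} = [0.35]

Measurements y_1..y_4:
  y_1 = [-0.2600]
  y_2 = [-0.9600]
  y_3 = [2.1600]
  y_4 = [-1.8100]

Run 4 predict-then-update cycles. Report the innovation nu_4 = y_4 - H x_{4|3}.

innov = [-2.7506]

step 1: x^-=[-1.0044]  P^-=[0.6096]  S=[0.8896]  K=[0.6853]  nu=[0.7444]  x^+=[-0.4943]  P^+=[0.1919]
step 2: x^-=[-0.4004]  P^-=[0.5059]  S=[0.7859]  K=[0.6437]  nu=[-0.5596]  x^+=[-0.7606]  P^+=[0.1802]
step 3: x^-=[-0.6161]  P^-=[0.4983]  S=[0.7783]  K=[0.6402]  nu=[2.7761]  x^+=[1.1612]  P^+=[0.1793]
step 4: x^-=[0.9406]  P^-=[0.4976]  S=[0.7776]  K=[0.6399]  nu=[-2.7506]  x^+=[-0.8196]  P^+=[0.1792]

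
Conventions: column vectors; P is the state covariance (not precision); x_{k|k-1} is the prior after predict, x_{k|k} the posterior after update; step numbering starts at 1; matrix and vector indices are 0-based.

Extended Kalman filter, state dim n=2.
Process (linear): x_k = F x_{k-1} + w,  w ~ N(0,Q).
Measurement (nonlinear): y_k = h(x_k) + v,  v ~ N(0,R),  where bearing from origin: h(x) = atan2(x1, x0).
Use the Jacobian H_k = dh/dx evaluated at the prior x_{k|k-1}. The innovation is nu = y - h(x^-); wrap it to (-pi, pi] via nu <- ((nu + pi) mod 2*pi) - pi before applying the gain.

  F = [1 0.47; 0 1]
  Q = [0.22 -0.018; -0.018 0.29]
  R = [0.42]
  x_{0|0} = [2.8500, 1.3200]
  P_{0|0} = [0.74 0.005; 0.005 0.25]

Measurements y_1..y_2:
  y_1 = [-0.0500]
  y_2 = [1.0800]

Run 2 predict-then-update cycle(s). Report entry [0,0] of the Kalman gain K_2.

step 1: x^-=[3.4704, 1.3200]  P^-=[1.0199 0.1045; 0.1045 0.5400]  H_jac=[-0.0957 0.2517]  S=[0.4585]  K=[-0.1556; 0.2746]  nu=[-0.4135]  x^+=[3.5347, 1.2064]  P^+=[1.0088 0.1241; 0.1241 0.5054]
step 2: x^-=[4.1018, 1.2064]  P^-=[1.4571 0.3436; 0.3436 0.7954]  H_jac=[-0.0660 0.2244]  S=[0.4562]  K=[-0.0418; 0.3415]  nu=[0.7939]  x^+=[4.0686, 1.4776]  P^+=[1.4563 0.3501; 0.3501 0.7422]

K[0,0] = -0.0418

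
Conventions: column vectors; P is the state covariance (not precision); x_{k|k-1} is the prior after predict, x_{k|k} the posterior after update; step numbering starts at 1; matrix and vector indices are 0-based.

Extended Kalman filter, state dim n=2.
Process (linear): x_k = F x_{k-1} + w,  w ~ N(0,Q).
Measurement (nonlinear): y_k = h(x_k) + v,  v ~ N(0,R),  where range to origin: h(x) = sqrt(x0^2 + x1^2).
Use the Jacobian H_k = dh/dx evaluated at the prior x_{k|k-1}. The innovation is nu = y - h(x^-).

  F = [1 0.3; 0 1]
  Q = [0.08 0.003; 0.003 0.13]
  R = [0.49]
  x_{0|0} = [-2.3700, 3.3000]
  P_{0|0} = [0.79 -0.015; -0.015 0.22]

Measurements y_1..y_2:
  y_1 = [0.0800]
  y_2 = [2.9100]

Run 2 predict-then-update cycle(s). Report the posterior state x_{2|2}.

x_post = [0.7272, 2.4280]

step 1: x^-=[-1.3800, 3.3000]  P^-=[0.8808 0.0540; 0.0540 0.3500]  H_jac=[-0.3858 0.9226]  S=[0.8806]  K=[-0.3293; 0.3430]  nu=[-3.4969]  x^+=[-0.2284, 2.1004]  P^+=[0.7853 0.1535; 0.1535 0.2464]
step 2: x^-=[0.4018, 2.1004]  P^-=[0.9796 0.2304; 0.2304 0.3764]  H_jac=[0.1879 0.9822]  S=[0.9727]  K=[0.4218; 0.4246]  nu=[0.7715]  x^+=[0.7272, 2.4280]  P^+=[0.8065 0.0562; 0.0562 0.2011]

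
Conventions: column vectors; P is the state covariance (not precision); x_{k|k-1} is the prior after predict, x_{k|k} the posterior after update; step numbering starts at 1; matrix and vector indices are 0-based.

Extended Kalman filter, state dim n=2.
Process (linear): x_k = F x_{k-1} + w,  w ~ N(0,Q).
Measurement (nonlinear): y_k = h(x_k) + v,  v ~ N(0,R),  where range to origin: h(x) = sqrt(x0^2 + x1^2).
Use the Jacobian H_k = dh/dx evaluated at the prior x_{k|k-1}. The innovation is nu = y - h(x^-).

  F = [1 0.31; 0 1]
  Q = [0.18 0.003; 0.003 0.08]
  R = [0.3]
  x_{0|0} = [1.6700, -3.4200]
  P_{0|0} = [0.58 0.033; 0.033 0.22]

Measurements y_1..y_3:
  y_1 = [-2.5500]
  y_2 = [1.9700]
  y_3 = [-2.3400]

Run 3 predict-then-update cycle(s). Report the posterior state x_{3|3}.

x_post = [2.5324, 0.0117]

step 1: x^-=[0.6098, -3.4200]  P^-=[0.8016 0.1042; 0.1042 0.3000]  H_jac=[0.1755 -0.9845]  S=[0.5794]  K=[0.0658; -0.4781]  nu=[-6.0239]  x^+=[0.2134, -0.5397]  P^+=[0.7991 0.1224; 0.1224 0.1675]
step 2: x^-=[0.0461, -0.5397]  P^-=[1.0711 0.1774; 0.1774 0.2475]  H_jac=[0.0851 -0.9964]  S=[0.5234]  K=[-0.1635; -0.4424]  nu=[1.4283]  x^+=[-0.1874, -1.1716]  P^+=[1.0571 0.1395; 0.1395 0.1451]
step 3: x^-=[-0.5506, -1.1716]  P^-=[1.3376 0.1875; 0.1875 0.2251]  H_jac=[-0.4253 -0.9050]  S=[0.8707]  K=[-0.8483; -0.3256]  nu=[-3.6345]  x^+=[2.5324, 0.0117]  P^+=[0.7110 -0.0530; -0.0530 0.1328]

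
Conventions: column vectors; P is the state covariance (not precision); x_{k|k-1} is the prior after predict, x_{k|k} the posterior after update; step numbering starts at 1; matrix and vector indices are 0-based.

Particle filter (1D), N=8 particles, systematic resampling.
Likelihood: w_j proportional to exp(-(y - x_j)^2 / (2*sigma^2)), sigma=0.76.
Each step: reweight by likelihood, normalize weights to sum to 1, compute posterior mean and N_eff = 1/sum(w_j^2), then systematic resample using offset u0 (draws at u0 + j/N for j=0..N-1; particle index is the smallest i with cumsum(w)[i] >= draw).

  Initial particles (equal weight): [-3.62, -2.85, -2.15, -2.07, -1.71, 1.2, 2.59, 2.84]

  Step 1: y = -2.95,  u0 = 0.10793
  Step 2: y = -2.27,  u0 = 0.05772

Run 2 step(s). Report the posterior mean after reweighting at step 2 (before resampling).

step 1: w=[0.2245, 0.3283, 0.1903, 0.1694, 0.0875, 0.0000, 0.0000, 0.0000]  mean=-2.6578  Neff=4.3337  idx=[0, 1, 1, 1, 2, 2, 3, 4]
step 2: w=[0.0336, 0.1215, 0.1215, 0.1215, 0.1605, 0.1605, 0.1570, 0.1239]  mean=-2.3874  Neff=7.3019  idx=[1, 2, 3, 4, 4, 5, 6, 7]

post_mean = -2.3874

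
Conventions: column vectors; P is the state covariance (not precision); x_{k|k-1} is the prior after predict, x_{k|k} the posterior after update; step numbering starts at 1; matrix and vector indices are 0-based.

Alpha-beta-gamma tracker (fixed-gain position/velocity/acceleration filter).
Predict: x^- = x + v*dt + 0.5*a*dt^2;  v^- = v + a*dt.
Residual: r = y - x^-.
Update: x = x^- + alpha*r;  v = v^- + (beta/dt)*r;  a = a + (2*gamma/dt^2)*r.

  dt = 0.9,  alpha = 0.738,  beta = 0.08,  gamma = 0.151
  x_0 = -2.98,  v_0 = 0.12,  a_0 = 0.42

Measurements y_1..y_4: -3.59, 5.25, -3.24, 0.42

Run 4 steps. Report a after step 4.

step 1: x_pred=-2.7019  r=-0.8881  x^+=-3.3573  v^+=0.4191  a^+=0.0889
step 2: x_pred=-2.9442  r=8.1942  x^+=3.1031  v^+=1.2274  a^+=3.1440
step 3: x_pred=5.4811  r=-8.7211  x^+=-0.9551  v^+=3.2818  a^+=-0.1076
step 4: x_pred=1.9550  r=-1.5350  x^+=0.8222  v^+=3.0485  a^+=-0.6799

a_post = -0.6799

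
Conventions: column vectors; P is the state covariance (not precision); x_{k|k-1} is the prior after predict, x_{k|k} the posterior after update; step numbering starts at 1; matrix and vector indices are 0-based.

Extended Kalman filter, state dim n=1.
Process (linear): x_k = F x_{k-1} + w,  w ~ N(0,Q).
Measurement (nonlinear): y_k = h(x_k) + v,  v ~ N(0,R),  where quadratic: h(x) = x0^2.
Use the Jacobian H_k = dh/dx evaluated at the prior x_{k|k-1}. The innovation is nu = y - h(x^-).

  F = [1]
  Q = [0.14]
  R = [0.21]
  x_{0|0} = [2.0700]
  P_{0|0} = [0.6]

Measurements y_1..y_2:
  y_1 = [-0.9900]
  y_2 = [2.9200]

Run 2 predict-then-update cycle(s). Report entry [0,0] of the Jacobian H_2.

H_jac[0,0] = 1.6332

step 1: x^-=[2.0700]  P^-=[0.7400]  H_jac=[4.1400]  S=[12.8933]  K=[0.2376]  nu=[-5.2749]  x^+=[0.8166]  P^+=[0.0121]
step 2: x^-=[0.8166]  P^-=[0.1521]  H_jac=[1.6332]  S=[0.6156]  K=[0.4034]  nu=[2.2531]  x^+=[1.7256]  P^+=[0.0519]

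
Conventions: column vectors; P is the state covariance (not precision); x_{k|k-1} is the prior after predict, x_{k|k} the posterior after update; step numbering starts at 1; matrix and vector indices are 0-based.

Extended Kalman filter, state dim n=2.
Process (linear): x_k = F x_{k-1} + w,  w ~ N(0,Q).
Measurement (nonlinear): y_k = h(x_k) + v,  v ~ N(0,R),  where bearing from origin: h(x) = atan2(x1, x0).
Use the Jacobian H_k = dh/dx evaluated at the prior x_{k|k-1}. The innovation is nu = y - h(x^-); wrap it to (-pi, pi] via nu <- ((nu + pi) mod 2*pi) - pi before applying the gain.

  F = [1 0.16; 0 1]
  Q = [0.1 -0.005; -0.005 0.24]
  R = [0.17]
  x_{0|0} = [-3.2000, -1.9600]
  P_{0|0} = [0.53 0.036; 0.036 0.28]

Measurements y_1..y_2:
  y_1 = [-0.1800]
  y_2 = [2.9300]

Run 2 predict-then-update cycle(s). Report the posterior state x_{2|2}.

x_post = [-3.7289, -2.8177]

step 1: x^-=[-3.5136, -1.9600]  P^-=[0.6487 0.0758; 0.0758 0.5200]  H_jac=[0.1211 -0.2171]  S=[0.2000]  K=[0.3104; -0.5184]  nu=[2.4528]  x^+=[-2.7522, -3.2315]  P^+=[0.6294 0.1080; 0.1080 0.4662]
step 2: x^-=[-3.2693, -3.2315]  P^-=[0.7759 0.1776; 0.1776 0.7062]  H_jac=[0.1529 -0.1547]  S=[0.1966]  K=[0.4637; -0.4175]  nu=[-0.9912]  x^+=[-3.7289, -2.8177]  P^+=[0.7336 0.2157; 0.2157 0.6720]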